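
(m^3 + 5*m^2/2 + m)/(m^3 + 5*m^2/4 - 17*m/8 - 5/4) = 4*m/(4*m - 5)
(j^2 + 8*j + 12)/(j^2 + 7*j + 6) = (j + 2)/(j + 1)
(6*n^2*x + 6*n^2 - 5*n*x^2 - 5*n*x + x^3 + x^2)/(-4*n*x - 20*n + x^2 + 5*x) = (-6*n^2*x - 6*n^2 + 5*n*x^2 + 5*n*x - x^3 - x^2)/(4*n*x + 20*n - x^2 - 5*x)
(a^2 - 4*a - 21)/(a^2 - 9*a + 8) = (a^2 - 4*a - 21)/(a^2 - 9*a + 8)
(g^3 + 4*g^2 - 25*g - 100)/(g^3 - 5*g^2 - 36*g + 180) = (g^2 + 9*g + 20)/(g^2 - 36)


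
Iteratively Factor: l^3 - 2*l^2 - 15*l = (l)*(l^2 - 2*l - 15) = l*(l - 5)*(l + 3)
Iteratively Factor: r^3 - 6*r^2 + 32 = (r - 4)*(r^2 - 2*r - 8) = (r - 4)*(r + 2)*(r - 4)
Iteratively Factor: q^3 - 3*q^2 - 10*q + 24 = (q - 4)*(q^2 + q - 6) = (q - 4)*(q - 2)*(q + 3)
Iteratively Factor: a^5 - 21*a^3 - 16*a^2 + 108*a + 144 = (a - 4)*(a^4 + 4*a^3 - 5*a^2 - 36*a - 36) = (a - 4)*(a + 2)*(a^3 + 2*a^2 - 9*a - 18) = (a - 4)*(a + 2)*(a + 3)*(a^2 - a - 6) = (a - 4)*(a + 2)^2*(a + 3)*(a - 3)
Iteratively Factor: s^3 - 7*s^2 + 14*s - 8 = (s - 4)*(s^2 - 3*s + 2) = (s - 4)*(s - 1)*(s - 2)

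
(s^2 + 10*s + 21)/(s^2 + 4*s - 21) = (s + 3)/(s - 3)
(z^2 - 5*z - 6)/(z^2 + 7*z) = (z^2 - 5*z - 6)/(z*(z + 7))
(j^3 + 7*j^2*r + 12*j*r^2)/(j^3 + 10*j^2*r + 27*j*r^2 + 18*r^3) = j*(j + 4*r)/(j^2 + 7*j*r + 6*r^2)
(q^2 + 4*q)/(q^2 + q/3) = 3*(q + 4)/(3*q + 1)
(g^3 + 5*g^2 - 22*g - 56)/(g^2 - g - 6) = (g^2 + 3*g - 28)/(g - 3)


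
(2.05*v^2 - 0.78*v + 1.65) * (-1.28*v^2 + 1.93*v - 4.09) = -2.624*v^4 + 4.9549*v^3 - 12.0019*v^2 + 6.3747*v - 6.7485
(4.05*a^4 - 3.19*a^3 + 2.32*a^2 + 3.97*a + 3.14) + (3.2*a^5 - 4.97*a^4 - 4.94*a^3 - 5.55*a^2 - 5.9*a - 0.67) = 3.2*a^5 - 0.92*a^4 - 8.13*a^3 - 3.23*a^2 - 1.93*a + 2.47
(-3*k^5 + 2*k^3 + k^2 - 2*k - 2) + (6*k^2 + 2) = -3*k^5 + 2*k^3 + 7*k^2 - 2*k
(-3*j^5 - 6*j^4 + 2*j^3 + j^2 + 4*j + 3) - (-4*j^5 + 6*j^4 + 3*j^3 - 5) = j^5 - 12*j^4 - j^3 + j^2 + 4*j + 8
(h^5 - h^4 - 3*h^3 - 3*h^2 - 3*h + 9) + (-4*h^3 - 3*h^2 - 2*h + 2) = h^5 - h^4 - 7*h^3 - 6*h^2 - 5*h + 11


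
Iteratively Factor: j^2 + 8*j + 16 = (j + 4)*(j + 4)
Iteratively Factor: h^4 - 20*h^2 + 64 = (h - 2)*(h^3 + 2*h^2 - 16*h - 32) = (h - 4)*(h - 2)*(h^2 + 6*h + 8) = (h - 4)*(h - 2)*(h + 2)*(h + 4)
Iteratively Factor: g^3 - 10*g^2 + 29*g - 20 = (g - 5)*(g^2 - 5*g + 4) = (g - 5)*(g - 4)*(g - 1)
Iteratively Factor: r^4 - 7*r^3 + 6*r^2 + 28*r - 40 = (r + 2)*(r^3 - 9*r^2 + 24*r - 20) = (r - 5)*(r + 2)*(r^2 - 4*r + 4) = (r - 5)*(r - 2)*(r + 2)*(r - 2)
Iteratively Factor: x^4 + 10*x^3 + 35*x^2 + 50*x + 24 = (x + 3)*(x^3 + 7*x^2 + 14*x + 8) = (x + 3)*(x + 4)*(x^2 + 3*x + 2) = (x + 2)*(x + 3)*(x + 4)*(x + 1)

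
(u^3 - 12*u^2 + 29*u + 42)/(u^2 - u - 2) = (u^2 - 13*u + 42)/(u - 2)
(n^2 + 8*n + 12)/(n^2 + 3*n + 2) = (n + 6)/(n + 1)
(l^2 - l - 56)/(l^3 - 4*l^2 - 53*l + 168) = 1/(l - 3)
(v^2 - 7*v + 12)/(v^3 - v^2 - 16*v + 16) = (v - 3)/(v^2 + 3*v - 4)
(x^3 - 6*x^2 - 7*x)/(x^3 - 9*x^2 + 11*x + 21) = x/(x - 3)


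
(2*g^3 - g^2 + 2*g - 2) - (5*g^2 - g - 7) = 2*g^3 - 6*g^2 + 3*g + 5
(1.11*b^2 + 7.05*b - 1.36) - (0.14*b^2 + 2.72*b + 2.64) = 0.97*b^2 + 4.33*b - 4.0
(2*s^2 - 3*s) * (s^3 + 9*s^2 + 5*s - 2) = 2*s^5 + 15*s^4 - 17*s^3 - 19*s^2 + 6*s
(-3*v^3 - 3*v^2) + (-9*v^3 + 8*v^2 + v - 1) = -12*v^3 + 5*v^2 + v - 1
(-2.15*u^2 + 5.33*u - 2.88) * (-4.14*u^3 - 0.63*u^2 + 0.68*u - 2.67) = 8.901*u^5 - 20.7117*u^4 + 7.1033*u^3 + 11.1793*u^2 - 16.1895*u + 7.6896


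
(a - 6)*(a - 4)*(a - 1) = a^3 - 11*a^2 + 34*a - 24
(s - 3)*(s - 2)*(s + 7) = s^3 + 2*s^2 - 29*s + 42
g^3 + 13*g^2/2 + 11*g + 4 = (g + 1/2)*(g + 2)*(g + 4)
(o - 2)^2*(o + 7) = o^3 + 3*o^2 - 24*o + 28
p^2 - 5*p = p*(p - 5)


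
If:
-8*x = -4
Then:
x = 1/2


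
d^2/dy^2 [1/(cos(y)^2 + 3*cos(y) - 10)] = (-4*sin(y)^4 + 51*sin(y)^2 - 75*cos(y)/4 - 9*cos(3*y)/4 - 9)/((cos(y) - 2)^3*(cos(y) + 5)^3)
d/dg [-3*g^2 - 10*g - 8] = -6*g - 10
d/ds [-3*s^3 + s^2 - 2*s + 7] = -9*s^2 + 2*s - 2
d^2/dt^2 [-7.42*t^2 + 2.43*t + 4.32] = -14.8400000000000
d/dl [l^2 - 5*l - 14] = 2*l - 5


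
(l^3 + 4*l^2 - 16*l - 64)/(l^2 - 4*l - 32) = (l^2 - 16)/(l - 8)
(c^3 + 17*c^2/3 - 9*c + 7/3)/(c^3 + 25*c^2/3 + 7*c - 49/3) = (3*c - 1)/(3*c + 7)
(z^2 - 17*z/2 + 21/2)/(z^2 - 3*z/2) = (z - 7)/z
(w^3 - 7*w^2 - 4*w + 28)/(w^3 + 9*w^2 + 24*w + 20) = (w^2 - 9*w + 14)/(w^2 + 7*w + 10)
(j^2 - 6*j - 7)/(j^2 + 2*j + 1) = (j - 7)/(j + 1)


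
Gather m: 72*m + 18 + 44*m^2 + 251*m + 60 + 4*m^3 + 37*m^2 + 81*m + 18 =4*m^3 + 81*m^2 + 404*m + 96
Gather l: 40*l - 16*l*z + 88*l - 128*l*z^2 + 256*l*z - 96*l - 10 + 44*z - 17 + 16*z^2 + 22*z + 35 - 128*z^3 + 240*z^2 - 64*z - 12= l*(-128*z^2 + 240*z + 32) - 128*z^3 + 256*z^2 + 2*z - 4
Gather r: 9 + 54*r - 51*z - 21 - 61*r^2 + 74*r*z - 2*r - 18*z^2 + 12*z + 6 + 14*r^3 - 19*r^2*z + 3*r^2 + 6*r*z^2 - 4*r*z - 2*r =14*r^3 + r^2*(-19*z - 58) + r*(6*z^2 + 70*z + 50) - 18*z^2 - 39*z - 6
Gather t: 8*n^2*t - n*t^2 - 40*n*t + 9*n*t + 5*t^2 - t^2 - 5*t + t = t^2*(4 - n) + t*(8*n^2 - 31*n - 4)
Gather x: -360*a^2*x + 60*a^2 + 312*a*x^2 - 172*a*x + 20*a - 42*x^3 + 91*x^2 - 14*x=60*a^2 + 20*a - 42*x^3 + x^2*(312*a + 91) + x*(-360*a^2 - 172*a - 14)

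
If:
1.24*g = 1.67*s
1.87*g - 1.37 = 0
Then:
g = 0.73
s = 0.54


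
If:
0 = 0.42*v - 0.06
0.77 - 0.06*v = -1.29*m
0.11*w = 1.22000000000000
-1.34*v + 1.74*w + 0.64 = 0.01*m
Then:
No Solution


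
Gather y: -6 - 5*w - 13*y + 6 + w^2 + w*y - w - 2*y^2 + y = w^2 - 6*w - 2*y^2 + y*(w - 12)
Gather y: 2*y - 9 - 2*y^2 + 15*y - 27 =-2*y^2 + 17*y - 36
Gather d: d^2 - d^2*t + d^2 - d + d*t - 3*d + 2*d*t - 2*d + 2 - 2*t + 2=d^2*(2 - t) + d*(3*t - 6) - 2*t + 4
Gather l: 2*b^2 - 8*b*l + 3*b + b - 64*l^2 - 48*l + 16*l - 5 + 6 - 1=2*b^2 + 4*b - 64*l^2 + l*(-8*b - 32)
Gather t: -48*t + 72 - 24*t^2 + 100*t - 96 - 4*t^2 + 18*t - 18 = -28*t^2 + 70*t - 42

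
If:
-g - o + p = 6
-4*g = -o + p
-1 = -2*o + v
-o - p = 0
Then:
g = -6/5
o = -12/5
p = 12/5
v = -29/5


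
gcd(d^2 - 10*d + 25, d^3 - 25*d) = d - 5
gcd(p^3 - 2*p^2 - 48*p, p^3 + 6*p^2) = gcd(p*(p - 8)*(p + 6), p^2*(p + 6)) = p^2 + 6*p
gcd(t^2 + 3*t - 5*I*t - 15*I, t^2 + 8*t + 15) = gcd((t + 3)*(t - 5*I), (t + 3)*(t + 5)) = t + 3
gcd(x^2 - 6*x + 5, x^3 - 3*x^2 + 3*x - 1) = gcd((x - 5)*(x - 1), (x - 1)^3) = x - 1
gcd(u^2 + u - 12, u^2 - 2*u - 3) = u - 3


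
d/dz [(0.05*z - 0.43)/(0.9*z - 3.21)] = (0.20385*z - 0.727065)/(0.9*z - 3.21)^3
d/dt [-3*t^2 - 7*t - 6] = -6*t - 7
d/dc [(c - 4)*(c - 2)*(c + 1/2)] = 3*c^2 - 11*c + 5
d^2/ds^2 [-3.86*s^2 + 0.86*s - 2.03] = -7.72000000000000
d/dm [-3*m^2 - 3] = -6*m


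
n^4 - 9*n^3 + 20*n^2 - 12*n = n*(n - 6)*(n - 2)*(n - 1)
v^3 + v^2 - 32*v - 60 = (v - 6)*(v + 2)*(v + 5)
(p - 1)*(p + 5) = p^2 + 4*p - 5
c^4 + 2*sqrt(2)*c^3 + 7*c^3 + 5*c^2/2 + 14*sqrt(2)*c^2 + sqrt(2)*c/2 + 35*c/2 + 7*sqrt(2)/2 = (c + 7)*(c + sqrt(2)/2)^2*(c + sqrt(2))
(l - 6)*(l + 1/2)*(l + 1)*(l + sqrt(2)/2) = l^4 - 9*l^3/2 + sqrt(2)*l^3/2 - 17*l^2/2 - 9*sqrt(2)*l^2/4 - 17*sqrt(2)*l/4 - 3*l - 3*sqrt(2)/2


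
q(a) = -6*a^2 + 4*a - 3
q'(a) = 4 - 12*a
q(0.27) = -2.36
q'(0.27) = 0.76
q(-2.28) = -43.31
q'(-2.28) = 31.36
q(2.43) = -28.71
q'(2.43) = -25.16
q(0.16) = -2.51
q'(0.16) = 2.08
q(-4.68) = -153.13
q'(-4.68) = 60.16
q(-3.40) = -85.96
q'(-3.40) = 44.80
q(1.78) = -14.89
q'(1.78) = -17.36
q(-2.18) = -40.23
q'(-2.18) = 30.16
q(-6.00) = -243.00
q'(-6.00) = 76.00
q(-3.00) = -69.00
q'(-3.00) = 40.00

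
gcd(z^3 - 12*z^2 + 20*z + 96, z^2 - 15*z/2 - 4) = z - 8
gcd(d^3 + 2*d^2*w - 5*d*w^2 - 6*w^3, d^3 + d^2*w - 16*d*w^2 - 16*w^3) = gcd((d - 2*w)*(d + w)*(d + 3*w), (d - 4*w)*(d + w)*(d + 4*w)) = d + w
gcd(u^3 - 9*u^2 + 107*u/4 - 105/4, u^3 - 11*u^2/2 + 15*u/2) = u^2 - 11*u/2 + 15/2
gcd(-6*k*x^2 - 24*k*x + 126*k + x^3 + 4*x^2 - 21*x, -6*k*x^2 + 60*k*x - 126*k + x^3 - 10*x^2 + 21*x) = -6*k*x + 18*k + x^2 - 3*x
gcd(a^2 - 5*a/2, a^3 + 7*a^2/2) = a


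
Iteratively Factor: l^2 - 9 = (l - 3)*(l + 3)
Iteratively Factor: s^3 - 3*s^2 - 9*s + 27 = (s + 3)*(s^2 - 6*s + 9) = (s - 3)*(s + 3)*(s - 3)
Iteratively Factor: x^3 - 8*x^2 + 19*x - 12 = (x - 1)*(x^2 - 7*x + 12) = (x - 3)*(x - 1)*(x - 4)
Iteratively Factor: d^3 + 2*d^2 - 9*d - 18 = (d - 3)*(d^2 + 5*d + 6) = (d - 3)*(d + 3)*(d + 2)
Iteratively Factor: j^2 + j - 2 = (j + 2)*(j - 1)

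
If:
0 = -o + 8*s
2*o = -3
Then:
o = -3/2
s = -3/16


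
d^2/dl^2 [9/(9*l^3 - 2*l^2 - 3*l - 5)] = 18*((2 - 27*l)*(-9*l^3 + 2*l^2 + 3*l + 5) - (-27*l^2 + 4*l + 3)^2)/(-9*l^3 + 2*l^2 + 3*l + 5)^3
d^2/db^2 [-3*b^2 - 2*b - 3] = -6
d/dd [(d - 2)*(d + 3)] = 2*d + 1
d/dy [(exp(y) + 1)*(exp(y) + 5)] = 2*(exp(y) + 3)*exp(y)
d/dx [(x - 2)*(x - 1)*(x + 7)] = 3*x^2 + 8*x - 19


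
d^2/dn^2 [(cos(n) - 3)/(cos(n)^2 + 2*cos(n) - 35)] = (-9*(1 - cos(2*n))^2*cos(n)/4 + 7*(1 - cos(2*n))^2/2 - 983*cos(n) + 186*cos(2*n) - 99*cos(3*n)/2 + cos(5*n)/2 + 78)/((cos(n) - 5)^3*(cos(n) + 7)^3)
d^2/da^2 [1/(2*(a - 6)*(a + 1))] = ((a - 6)^2 + (a - 6)*(a + 1) + (a + 1)^2)/((a - 6)^3*(a + 1)^3)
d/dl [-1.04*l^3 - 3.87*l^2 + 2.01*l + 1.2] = -3.12*l^2 - 7.74*l + 2.01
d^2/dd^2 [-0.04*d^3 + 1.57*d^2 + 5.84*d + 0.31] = 3.14 - 0.24*d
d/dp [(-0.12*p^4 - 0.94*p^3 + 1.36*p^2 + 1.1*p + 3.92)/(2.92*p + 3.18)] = (-1.0512*p^4 - 7.016*p^3 - 4.9964*p^2 + 8.6496*p - 7.9484)/(8.5264*p^2 + 18.5712*p + 10.1124)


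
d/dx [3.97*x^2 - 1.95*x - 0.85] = 7.94*x - 1.95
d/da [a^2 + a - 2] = 2*a + 1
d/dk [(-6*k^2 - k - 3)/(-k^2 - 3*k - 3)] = (17*k^2 + 30*k - 6)/(k^4 + 6*k^3 + 15*k^2 + 18*k + 9)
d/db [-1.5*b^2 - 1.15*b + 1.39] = -3.0*b - 1.15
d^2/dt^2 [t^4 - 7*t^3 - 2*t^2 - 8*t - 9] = 12*t^2 - 42*t - 4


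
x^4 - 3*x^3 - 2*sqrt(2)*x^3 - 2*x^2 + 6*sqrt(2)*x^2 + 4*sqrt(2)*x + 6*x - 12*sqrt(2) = (x - 3)*(x - 2*sqrt(2))*(x - sqrt(2))*(x + sqrt(2))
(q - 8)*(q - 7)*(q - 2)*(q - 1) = q^4 - 18*q^3 + 103*q^2 - 198*q + 112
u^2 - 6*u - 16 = (u - 8)*(u + 2)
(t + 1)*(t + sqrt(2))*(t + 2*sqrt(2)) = t^3 + t^2 + 3*sqrt(2)*t^2 + 4*t + 3*sqrt(2)*t + 4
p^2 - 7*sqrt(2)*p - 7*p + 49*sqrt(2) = (p - 7)*(p - 7*sqrt(2))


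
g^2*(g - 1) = g^3 - g^2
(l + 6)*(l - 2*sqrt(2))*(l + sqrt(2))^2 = l^4 + 6*l^3 - 6*l^2 - 36*l - 4*sqrt(2)*l - 24*sqrt(2)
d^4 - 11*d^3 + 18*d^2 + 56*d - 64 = (d - 8)*(d - 4)*(d - 1)*(d + 2)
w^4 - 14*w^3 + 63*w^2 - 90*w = w*(w - 6)*(w - 5)*(w - 3)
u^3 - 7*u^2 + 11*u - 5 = (u - 5)*(u - 1)^2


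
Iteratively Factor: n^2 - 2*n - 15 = (n - 5)*(n + 3)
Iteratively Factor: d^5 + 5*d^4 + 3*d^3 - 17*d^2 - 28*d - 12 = (d + 3)*(d^4 + 2*d^3 - 3*d^2 - 8*d - 4) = (d - 2)*(d + 3)*(d^3 + 4*d^2 + 5*d + 2) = (d - 2)*(d + 2)*(d + 3)*(d^2 + 2*d + 1) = (d - 2)*(d + 1)*(d + 2)*(d + 3)*(d + 1)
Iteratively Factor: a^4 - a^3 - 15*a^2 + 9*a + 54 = (a + 3)*(a^3 - 4*a^2 - 3*a + 18) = (a + 2)*(a + 3)*(a^2 - 6*a + 9) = (a - 3)*(a + 2)*(a + 3)*(a - 3)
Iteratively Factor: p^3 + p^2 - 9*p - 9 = (p + 3)*(p^2 - 2*p - 3) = (p + 1)*(p + 3)*(p - 3)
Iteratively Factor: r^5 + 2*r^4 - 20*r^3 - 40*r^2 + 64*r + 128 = (r + 4)*(r^4 - 2*r^3 - 12*r^2 + 8*r + 32) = (r + 2)*(r + 4)*(r^3 - 4*r^2 - 4*r + 16) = (r - 4)*(r + 2)*(r + 4)*(r^2 - 4) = (r - 4)*(r + 2)^2*(r + 4)*(r - 2)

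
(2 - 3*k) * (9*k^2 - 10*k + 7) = -27*k^3 + 48*k^2 - 41*k + 14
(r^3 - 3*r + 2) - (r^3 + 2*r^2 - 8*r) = -2*r^2 + 5*r + 2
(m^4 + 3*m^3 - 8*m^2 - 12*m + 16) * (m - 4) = m^5 - m^4 - 20*m^3 + 20*m^2 + 64*m - 64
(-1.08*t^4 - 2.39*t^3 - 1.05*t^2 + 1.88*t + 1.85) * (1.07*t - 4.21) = -1.1556*t^5 + 1.9895*t^4 + 8.9384*t^3 + 6.4321*t^2 - 5.9353*t - 7.7885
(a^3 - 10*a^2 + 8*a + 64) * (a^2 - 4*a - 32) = a^5 - 14*a^4 + 16*a^3 + 352*a^2 - 512*a - 2048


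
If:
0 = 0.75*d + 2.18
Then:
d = -2.91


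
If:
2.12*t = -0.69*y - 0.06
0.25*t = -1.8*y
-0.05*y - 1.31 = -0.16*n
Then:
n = 8.19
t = -0.03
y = 0.00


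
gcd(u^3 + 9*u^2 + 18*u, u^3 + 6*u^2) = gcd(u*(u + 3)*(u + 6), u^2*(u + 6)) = u^2 + 6*u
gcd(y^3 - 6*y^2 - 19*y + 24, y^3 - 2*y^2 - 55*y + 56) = y^2 - 9*y + 8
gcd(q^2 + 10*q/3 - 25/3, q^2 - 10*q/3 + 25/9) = q - 5/3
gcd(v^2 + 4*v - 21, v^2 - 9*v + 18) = v - 3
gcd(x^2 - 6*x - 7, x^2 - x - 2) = x + 1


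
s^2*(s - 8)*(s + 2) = s^4 - 6*s^3 - 16*s^2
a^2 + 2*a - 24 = (a - 4)*(a + 6)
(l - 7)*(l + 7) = l^2 - 49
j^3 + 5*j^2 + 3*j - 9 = (j - 1)*(j + 3)^2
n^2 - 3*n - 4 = (n - 4)*(n + 1)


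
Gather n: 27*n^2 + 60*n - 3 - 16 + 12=27*n^2 + 60*n - 7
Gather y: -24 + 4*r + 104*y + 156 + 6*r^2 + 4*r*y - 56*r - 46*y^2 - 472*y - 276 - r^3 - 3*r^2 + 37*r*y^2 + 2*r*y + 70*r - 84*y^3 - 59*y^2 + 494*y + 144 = -r^3 + 3*r^2 + 18*r - 84*y^3 + y^2*(37*r - 105) + y*(6*r + 126)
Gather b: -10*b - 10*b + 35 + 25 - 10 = 50 - 20*b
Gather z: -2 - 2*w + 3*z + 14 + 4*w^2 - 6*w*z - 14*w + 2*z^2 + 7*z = 4*w^2 - 16*w + 2*z^2 + z*(10 - 6*w) + 12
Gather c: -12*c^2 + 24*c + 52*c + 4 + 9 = -12*c^2 + 76*c + 13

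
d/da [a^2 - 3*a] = 2*a - 3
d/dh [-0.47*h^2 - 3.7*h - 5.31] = -0.94*h - 3.7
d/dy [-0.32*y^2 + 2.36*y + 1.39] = 2.36 - 0.64*y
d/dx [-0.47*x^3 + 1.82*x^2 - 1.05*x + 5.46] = -1.41*x^2 + 3.64*x - 1.05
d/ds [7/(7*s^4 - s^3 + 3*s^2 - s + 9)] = 7*(-28*s^3 + 3*s^2 - 6*s + 1)/(7*s^4 - s^3 + 3*s^2 - s + 9)^2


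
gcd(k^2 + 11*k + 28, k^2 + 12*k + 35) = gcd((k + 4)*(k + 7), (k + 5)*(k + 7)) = k + 7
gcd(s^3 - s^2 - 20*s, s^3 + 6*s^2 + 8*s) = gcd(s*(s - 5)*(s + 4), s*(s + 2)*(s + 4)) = s^2 + 4*s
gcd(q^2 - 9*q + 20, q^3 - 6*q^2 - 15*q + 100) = q - 5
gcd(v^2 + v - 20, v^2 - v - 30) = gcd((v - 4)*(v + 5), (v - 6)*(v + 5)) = v + 5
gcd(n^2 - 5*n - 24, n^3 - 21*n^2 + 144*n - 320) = n - 8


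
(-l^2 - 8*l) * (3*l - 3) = -3*l^3 - 21*l^2 + 24*l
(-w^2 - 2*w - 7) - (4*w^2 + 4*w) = -5*w^2 - 6*w - 7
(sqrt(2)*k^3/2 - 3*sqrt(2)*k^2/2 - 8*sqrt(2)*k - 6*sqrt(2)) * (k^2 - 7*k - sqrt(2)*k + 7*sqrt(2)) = sqrt(2)*k^5/2 - 5*sqrt(2)*k^4 - k^4 + 5*sqrt(2)*k^3/2 + 10*k^3 - 5*k^2 + 50*sqrt(2)*k^2 - 100*k + 42*sqrt(2)*k - 84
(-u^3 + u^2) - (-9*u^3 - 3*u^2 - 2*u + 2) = 8*u^3 + 4*u^2 + 2*u - 2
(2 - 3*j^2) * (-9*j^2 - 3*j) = 27*j^4 + 9*j^3 - 18*j^2 - 6*j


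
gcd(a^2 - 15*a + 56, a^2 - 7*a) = a - 7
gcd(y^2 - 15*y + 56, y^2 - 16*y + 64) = y - 8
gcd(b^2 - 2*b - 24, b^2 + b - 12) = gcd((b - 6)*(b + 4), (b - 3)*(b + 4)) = b + 4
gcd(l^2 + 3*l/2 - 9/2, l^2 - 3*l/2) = l - 3/2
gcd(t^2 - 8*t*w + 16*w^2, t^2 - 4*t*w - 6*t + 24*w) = t - 4*w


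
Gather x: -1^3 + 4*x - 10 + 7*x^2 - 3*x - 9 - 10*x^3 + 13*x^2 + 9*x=-10*x^3 + 20*x^2 + 10*x - 20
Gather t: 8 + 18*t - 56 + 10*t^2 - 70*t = 10*t^2 - 52*t - 48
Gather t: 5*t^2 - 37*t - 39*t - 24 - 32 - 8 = 5*t^2 - 76*t - 64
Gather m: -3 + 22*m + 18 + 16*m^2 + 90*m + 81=16*m^2 + 112*m + 96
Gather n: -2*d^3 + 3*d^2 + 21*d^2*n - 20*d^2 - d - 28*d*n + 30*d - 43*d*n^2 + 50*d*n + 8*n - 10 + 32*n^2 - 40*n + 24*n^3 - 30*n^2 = -2*d^3 - 17*d^2 + 29*d + 24*n^3 + n^2*(2 - 43*d) + n*(21*d^2 + 22*d - 32) - 10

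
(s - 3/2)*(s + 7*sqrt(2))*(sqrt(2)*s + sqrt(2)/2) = sqrt(2)*s^3 - sqrt(2)*s^2 + 14*s^2 - 14*s - 3*sqrt(2)*s/4 - 21/2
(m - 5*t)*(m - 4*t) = m^2 - 9*m*t + 20*t^2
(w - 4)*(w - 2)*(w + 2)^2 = w^4 - 2*w^3 - 12*w^2 + 8*w + 32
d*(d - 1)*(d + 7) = d^3 + 6*d^2 - 7*d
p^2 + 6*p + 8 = (p + 2)*(p + 4)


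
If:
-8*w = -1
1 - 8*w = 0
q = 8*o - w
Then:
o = q/8 + 1/64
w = 1/8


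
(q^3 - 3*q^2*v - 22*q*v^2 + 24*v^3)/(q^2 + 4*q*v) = q - 7*v + 6*v^2/q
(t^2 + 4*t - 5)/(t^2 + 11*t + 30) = (t - 1)/(t + 6)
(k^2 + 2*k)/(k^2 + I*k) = (k + 2)/(k + I)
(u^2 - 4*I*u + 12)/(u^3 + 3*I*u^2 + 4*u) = (u^2 - 4*I*u + 12)/(u*(u^2 + 3*I*u + 4))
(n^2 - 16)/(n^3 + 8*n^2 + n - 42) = (n^2 - 16)/(n^3 + 8*n^2 + n - 42)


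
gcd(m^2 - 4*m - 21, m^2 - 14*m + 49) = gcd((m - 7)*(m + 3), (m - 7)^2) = m - 7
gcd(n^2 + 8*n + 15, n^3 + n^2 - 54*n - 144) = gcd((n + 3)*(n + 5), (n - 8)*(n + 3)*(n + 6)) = n + 3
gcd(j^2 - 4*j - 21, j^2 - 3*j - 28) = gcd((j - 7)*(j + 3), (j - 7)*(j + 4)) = j - 7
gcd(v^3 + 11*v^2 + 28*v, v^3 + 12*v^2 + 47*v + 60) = v + 4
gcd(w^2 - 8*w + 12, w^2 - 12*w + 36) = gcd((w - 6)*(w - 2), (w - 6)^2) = w - 6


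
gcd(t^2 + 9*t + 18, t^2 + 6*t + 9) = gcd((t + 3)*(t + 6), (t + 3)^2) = t + 3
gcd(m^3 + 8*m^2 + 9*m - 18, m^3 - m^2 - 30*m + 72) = m + 6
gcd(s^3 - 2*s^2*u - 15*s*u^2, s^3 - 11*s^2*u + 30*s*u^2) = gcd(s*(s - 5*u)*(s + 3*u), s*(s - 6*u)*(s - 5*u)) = s^2 - 5*s*u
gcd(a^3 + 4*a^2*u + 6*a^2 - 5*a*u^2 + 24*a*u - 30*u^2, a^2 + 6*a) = a + 6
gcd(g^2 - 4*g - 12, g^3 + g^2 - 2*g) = g + 2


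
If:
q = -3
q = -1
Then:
No Solution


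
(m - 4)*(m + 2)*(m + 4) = m^3 + 2*m^2 - 16*m - 32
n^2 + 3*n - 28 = (n - 4)*(n + 7)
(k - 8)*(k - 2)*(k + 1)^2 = k^4 - 8*k^3 - 3*k^2 + 22*k + 16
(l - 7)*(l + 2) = l^2 - 5*l - 14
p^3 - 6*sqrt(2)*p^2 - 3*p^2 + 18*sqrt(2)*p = p*(p - 3)*(p - 6*sqrt(2))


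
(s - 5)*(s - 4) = s^2 - 9*s + 20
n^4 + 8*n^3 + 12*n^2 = n^2*(n + 2)*(n + 6)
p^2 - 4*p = p*(p - 4)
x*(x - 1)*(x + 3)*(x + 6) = x^4 + 8*x^3 + 9*x^2 - 18*x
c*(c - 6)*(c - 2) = c^3 - 8*c^2 + 12*c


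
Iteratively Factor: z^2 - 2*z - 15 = (z - 5)*(z + 3)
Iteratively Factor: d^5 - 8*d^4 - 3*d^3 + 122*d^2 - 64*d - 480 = (d + 3)*(d^4 - 11*d^3 + 30*d^2 + 32*d - 160) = (d + 2)*(d + 3)*(d^3 - 13*d^2 + 56*d - 80) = (d - 5)*(d + 2)*(d + 3)*(d^2 - 8*d + 16) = (d - 5)*(d - 4)*(d + 2)*(d + 3)*(d - 4)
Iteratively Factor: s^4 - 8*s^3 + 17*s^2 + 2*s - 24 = (s - 3)*(s^3 - 5*s^2 + 2*s + 8) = (s - 3)*(s - 2)*(s^2 - 3*s - 4) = (s - 4)*(s - 3)*(s - 2)*(s + 1)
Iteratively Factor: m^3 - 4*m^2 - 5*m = (m - 5)*(m^2 + m) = (m - 5)*(m + 1)*(m)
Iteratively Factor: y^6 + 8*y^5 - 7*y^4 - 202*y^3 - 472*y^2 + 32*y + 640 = (y + 2)*(y^5 + 6*y^4 - 19*y^3 - 164*y^2 - 144*y + 320) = (y - 5)*(y + 2)*(y^4 + 11*y^3 + 36*y^2 + 16*y - 64) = (y - 5)*(y + 2)*(y + 4)*(y^3 + 7*y^2 + 8*y - 16) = (y - 5)*(y + 2)*(y + 4)^2*(y^2 + 3*y - 4) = (y - 5)*(y + 2)*(y + 4)^3*(y - 1)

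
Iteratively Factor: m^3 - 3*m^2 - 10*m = (m)*(m^2 - 3*m - 10) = m*(m - 5)*(m + 2)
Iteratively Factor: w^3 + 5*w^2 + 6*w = (w + 3)*(w^2 + 2*w) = w*(w + 3)*(w + 2)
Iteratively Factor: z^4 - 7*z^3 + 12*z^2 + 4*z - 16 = (z - 2)*(z^3 - 5*z^2 + 2*z + 8) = (z - 4)*(z - 2)*(z^2 - z - 2) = (z - 4)*(z - 2)*(z + 1)*(z - 2)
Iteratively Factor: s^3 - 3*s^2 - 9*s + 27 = (s - 3)*(s^2 - 9) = (s - 3)*(s + 3)*(s - 3)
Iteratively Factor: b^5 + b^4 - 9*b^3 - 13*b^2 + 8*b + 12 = (b + 2)*(b^4 - b^3 - 7*b^2 + b + 6) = (b - 3)*(b + 2)*(b^3 + 2*b^2 - b - 2) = (b - 3)*(b + 2)^2*(b^2 - 1) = (b - 3)*(b + 1)*(b + 2)^2*(b - 1)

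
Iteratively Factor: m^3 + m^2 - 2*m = (m)*(m^2 + m - 2) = m*(m + 2)*(m - 1)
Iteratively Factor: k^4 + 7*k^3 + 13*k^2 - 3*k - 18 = (k + 2)*(k^3 + 5*k^2 + 3*k - 9) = (k + 2)*(k + 3)*(k^2 + 2*k - 3) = (k - 1)*(k + 2)*(k + 3)*(k + 3)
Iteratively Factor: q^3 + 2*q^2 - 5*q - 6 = (q + 1)*(q^2 + q - 6) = (q + 1)*(q + 3)*(q - 2)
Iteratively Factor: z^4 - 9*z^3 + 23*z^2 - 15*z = (z - 3)*(z^3 - 6*z^2 + 5*z) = z*(z - 3)*(z^2 - 6*z + 5) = z*(z - 5)*(z - 3)*(z - 1)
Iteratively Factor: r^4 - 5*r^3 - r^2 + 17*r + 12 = (r - 4)*(r^3 - r^2 - 5*r - 3) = (r - 4)*(r - 3)*(r^2 + 2*r + 1) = (r - 4)*(r - 3)*(r + 1)*(r + 1)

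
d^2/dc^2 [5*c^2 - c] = 10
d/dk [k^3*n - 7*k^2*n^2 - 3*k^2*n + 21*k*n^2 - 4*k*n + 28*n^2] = n*(3*k^2 - 14*k*n - 6*k + 21*n - 4)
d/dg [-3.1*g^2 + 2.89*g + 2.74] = 2.89 - 6.2*g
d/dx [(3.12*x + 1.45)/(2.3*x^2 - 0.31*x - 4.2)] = (7.176*x^2 - 0.9672*x - (3.12*x + 1.45)*(4.6*x - 0.31) - 13.104)/(-2.3*x^2 + 0.31*x + 4.2)^2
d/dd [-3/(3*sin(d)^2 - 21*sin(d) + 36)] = (2*sin(d) - 7)*cos(d)/(sin(d)^2 - 7*sin(d) + 12)^2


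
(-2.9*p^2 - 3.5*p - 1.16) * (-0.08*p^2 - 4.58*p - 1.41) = 0.232*p^4 + 13.562*p^3 + 20.2118*p^2 + 10.2478*p + 1.6356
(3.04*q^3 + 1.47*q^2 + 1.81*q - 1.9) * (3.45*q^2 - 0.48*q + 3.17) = 10.488*q^5 + 3.6123*q^4 + 15.1757*q^3 - 2.7639*q^2 + 6.6497*q - 6.023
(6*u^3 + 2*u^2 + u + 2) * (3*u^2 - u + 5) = 18*u^5 + 31*u^3 + 15*u^2 + 3*u + 10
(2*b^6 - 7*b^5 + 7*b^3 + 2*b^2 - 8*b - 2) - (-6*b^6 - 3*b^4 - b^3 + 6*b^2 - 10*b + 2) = 8*b^6 - 7*b^5 + 3*b^4 + 8*b^3 - 4*b^2 + 2*b - 4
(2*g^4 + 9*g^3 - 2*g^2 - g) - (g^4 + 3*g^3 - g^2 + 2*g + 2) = g^4 + 6*g^3 - g^2 - 3*g - 2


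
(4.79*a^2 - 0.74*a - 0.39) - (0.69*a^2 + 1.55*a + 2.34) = 4.1*a^2 - 2.29*a - 2.73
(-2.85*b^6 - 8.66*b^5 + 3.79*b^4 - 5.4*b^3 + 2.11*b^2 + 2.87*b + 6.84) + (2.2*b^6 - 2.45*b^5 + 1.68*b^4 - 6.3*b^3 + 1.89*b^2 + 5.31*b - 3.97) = -0.65*b^6 - 11.11*b^5 + 5.47*b^4 - 11.7*b^3 + 4.0*b^2 + 8.18*b + 2.87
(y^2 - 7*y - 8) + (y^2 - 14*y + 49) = 2*y^2 - 21*y + 41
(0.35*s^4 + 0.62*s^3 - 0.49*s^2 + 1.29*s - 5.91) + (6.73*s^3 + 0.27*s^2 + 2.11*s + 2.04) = 0.35*s^4 + 7.35*s^3 - 0.22*s^2 + 3.4*s - 3.87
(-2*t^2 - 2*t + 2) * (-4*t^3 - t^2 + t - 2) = 8*t^5 + 10*t^4 - 8*t^3 + 6*t - 4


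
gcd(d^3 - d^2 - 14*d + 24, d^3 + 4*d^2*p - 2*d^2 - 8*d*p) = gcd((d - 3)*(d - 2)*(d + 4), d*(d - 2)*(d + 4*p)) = d - 2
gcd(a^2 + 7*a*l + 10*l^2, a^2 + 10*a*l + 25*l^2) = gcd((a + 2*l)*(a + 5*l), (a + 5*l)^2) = a + 5*l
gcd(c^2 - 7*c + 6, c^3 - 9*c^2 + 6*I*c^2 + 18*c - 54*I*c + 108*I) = c - 6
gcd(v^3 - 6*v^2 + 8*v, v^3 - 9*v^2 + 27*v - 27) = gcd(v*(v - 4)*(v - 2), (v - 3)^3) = 1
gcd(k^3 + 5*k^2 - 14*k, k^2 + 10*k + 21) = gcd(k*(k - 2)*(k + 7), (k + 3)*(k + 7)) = k + 7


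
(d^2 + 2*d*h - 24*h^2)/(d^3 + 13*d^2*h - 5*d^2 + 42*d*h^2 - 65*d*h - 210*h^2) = (d - 4*h)/(d^2 + 7*d*h - 5*d - 35*h)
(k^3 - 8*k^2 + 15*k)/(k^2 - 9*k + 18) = k*(k - 5)/(k - 6)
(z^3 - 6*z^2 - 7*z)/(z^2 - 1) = z*(z - 7)/(z - 1)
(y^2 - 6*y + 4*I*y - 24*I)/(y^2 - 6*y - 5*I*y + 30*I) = (y + 4*I)/(y - 5*I)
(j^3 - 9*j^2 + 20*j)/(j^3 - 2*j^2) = (j^2 - 9*j + 20)/(j*(j - 2))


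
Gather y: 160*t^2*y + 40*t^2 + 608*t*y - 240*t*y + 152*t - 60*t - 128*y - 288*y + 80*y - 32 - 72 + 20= 40*t^2 + 92*t + y*(160*t^2 + 368*t - 336) - 84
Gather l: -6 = -6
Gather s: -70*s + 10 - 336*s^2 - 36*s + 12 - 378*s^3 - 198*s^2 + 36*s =-378*s^3 - 534*s^2 - 70*s + 22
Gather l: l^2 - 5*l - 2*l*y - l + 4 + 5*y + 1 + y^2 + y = l^2 + l*(-2*y - 6) + y^2 + 6*y + 5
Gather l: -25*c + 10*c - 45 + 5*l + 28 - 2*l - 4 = -15*c + 3*l - 21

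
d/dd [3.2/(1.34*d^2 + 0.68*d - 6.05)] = (-8.576*d - 2.176)/(1.34*d^2 + 0.68*d - 6.05)^2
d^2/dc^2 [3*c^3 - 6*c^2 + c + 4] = 18*c - 12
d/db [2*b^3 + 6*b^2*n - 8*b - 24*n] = 6*b^2 + 12*b*n - 8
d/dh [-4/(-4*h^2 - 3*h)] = 4*(-8*h - 3)/(h^2*(4*h + 3)^2)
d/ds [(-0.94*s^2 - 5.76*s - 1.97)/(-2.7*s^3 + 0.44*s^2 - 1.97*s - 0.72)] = (-2.538*s^4 - 31.104*s^3 - 11.5708*s^2 + 3.0872*s + 0.2663)/(7.29*s^6 - 2.376*s^5 + 10.8316*s^4 + 2.1544*s^3 + 3.2473*s^2 + 2.8368*s + 0.5184)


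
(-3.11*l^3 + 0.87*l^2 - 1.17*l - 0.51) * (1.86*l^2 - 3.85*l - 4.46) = -5.7846*l^5 + 13.5917*l^4 + 8.3449*l^3 - 0.3243*l^2 + 7.1817*l + 2.2746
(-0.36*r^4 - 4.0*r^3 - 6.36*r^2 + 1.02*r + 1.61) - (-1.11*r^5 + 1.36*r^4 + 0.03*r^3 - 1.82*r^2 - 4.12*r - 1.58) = 1.11*r^5 - 1.72*r^4 - 4.03*r^3 - 4.54*r^2 + 5.14*r + 3.19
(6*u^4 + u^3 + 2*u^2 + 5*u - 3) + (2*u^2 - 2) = 6*u^4 + u^3 + 4*u^2 + 5*u - 5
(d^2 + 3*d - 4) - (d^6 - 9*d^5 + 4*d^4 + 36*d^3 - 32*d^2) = -d^6 + 9*d^5 - 4*d^4 - 36*d^3 + 33*d^2 + 3*d - 4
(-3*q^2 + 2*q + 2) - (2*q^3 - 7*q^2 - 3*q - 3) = -2*q^3 + 4*q^2 + 5*q + 5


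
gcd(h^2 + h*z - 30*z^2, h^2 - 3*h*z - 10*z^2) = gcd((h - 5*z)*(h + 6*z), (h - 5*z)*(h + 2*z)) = -h + 5*z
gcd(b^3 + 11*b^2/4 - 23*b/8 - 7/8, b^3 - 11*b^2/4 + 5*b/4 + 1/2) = b^2 - 3*b/4 - 1/4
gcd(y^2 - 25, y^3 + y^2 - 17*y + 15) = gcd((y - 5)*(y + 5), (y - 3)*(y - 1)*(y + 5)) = y + 5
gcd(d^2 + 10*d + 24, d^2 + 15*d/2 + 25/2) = 1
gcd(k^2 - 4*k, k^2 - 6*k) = k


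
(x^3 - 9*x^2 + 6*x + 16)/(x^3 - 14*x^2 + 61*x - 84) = (x^3 - 9*x^2 + 6*x + 16)/(x^3 - 14*x^2 + 61*x - 84)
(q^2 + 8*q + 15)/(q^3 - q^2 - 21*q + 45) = (q + 3)/(q^2 - 6*q + 9)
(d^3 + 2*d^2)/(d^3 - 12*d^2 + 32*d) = d*(d + 2)/(d^2 - 12*d + 32)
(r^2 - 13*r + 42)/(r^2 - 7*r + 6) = (r - 7)/(r - 1)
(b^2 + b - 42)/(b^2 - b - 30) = (b + 7)/(b + 5)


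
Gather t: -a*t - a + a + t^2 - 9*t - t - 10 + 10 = t^2 + t*(-a - 10)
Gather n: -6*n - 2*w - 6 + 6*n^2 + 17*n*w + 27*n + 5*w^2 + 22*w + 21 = 6*n^2 + n*(17*w + 21) + 5*w^2 + 20*w + 15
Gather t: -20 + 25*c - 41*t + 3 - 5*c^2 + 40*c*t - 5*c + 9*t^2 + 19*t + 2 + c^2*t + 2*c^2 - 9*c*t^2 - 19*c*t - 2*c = -3*c^2 + 18*c + t^2*(9 - 9*c) + t*(c^2 + 21*c - 22) - 15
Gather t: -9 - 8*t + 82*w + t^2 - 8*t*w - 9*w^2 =t^2 + t*(-8*w - 8) - 9*w^2 + 82*w - 9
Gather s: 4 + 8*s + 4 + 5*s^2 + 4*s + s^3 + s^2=s^3 + 6*s^2 + 12*s + 8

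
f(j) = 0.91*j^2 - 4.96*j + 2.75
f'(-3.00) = -10.42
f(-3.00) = 25.82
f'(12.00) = 16.88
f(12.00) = 74.27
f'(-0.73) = -6.29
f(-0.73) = 6.86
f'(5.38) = 4.83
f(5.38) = 2.40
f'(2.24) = -0.88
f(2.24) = -3.79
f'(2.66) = -0.12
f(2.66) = -4.00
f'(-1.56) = -7.80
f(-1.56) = 12.70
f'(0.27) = -4.47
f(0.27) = 1.48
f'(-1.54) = -7.76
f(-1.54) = 12.55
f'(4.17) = 2.63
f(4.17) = -2.11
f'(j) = 1.82*j - 4.96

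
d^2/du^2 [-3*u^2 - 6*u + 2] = -6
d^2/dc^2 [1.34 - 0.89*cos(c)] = 0.89*cos(c)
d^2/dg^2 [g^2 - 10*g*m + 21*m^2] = 2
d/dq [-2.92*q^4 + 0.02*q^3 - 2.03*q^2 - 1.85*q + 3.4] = -11.68*q^3 + 0.06*q^2 - 4.06*q - 1.85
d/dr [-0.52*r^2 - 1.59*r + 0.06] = -1.04*r - 1.59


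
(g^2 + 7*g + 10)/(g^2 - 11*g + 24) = (g^2 + 7*g + 10)/(g^2 - 11*g + 24)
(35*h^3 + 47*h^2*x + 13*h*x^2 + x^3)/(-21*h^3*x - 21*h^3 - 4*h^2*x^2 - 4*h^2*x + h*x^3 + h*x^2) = (35*h^3 + 47*h^2*x + 13*h*x^2 + x^3)/(h*(-21*h^2*x - 21*h^2 - 4*h*x^2 - 4*h*x + x^3 + x^2))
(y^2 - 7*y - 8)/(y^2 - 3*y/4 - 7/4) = 4*(y - 8)/(4*y - 7)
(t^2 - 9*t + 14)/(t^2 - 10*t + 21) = (t - 2)/(t - 3)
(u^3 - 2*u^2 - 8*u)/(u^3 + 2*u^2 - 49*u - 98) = u*(u - 4)/(u^2 - 49)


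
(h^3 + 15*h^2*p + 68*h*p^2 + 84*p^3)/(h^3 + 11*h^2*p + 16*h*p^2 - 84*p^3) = (-h - 2*p)/(-h + 2*p)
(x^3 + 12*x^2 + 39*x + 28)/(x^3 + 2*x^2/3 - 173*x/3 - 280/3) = 3*(x^2 + 5*x + 4)/(3*x^2 - 19*x - 40)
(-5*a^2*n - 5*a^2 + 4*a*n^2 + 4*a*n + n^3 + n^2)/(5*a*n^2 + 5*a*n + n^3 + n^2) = (-a + n)/n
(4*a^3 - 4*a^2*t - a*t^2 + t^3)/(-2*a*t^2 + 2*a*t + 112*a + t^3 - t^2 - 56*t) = (-2*a^2 + a*t + t^2)/(t^2 - t - 56)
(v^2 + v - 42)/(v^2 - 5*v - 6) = (v + 7)/(v + 1)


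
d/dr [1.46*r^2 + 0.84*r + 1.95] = 2.92*r + 0.84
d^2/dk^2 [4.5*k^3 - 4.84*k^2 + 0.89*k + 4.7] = 27.0*k - 9.68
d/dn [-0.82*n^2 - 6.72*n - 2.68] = -1.64*n - 6.72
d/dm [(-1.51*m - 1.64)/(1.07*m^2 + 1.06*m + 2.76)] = (1.6157*m^2 + 3.5096*m - 2.4292)/(1.1449*m^4 + 2.2684*m^3 + 7.03*m^2 + 5.8512*m + 7.6176)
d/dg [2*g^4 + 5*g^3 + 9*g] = 8*g^3 + 15*g^2 + 9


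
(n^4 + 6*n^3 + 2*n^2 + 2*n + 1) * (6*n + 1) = 6*n^5 + 37*n^4 + 18*n^3 + 14*n^2 + 8*n + 1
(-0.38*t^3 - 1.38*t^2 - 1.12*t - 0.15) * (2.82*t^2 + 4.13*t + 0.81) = -1.0716*t^5 - 5.461*t^4 - 9.1656*t^3 - 6.1664*t^2 - 1.5267*t - 0.1215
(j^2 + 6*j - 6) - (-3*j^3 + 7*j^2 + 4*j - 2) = 3*j^3 - 6*j^2 + 2*j - 4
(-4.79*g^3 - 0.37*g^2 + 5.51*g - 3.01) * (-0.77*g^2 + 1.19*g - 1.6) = 3.6883*g^5 - 5.4152*g^4 + 2.981*g^3 + 9.4666*g^2 - 12.3979*g + 4.816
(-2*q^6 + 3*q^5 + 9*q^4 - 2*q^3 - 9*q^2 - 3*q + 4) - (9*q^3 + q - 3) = -2*q^6 + 3*q^5 + 9*q^4 - 11*q^3 - 9*q^2 - 4*q + 7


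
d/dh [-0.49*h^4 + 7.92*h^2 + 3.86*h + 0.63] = -1.96*h^3 + 15.84*h + 3.86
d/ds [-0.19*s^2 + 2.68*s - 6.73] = 2.68 - 0.38*s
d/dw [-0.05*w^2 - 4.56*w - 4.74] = -0.1*w - 4.56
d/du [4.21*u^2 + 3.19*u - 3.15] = 8.42*u + 3.19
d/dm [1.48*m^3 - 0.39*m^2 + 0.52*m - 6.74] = 4.44*m^2 - 0.78*m + 0.52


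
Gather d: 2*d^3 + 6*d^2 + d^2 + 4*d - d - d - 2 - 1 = 2*d^3 + 7*d^2 + 2*d - 3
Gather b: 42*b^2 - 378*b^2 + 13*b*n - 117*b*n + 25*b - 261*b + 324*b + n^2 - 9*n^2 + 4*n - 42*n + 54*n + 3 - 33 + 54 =-336*b^2 + b*(88 - 104*n) - 8*n^2 + 16*n + 24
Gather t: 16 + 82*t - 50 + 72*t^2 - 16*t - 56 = 72*t^2 + 66*t - 90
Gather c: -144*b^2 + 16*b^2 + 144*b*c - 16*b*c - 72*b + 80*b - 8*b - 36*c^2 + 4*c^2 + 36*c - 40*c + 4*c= -128*b^2 + 128*b*c - 32*c^2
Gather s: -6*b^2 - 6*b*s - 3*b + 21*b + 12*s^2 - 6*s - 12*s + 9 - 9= -6*b^2 + 18*b + 12*s^2 + s*(-6*b - 18)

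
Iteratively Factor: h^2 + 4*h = (h + 4)*(h)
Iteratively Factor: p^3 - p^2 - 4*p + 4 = (p + 2)*(p^2 - 3*p + 2) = (p - 2)*(p + 2)*(p - 1)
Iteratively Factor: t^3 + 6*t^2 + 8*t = (t)*(t^2 + 6*t + 8) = t*(t + 2)*(t + 4)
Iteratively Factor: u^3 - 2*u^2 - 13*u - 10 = (u + 2)*(u^2 - 4*u - 5) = (u + 1)*(u + 2)*(u - 5)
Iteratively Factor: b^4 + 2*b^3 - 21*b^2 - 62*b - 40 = (b - 5)*(b^3 + 7*b^2 + 14*b + 8) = (b - 5)*(b + 2)*(b^2 + 5*b + 4) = (b - 5)*(b + 2)*(b + 4)*(b + 1)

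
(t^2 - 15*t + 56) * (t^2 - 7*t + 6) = t^4 - 22*t^3 + 167*t^2 - 482*t + 336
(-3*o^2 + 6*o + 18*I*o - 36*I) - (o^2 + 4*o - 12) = -4*o^2 + 2*o + 18*I*o + 12 - 36*I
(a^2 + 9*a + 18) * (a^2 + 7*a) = a^4 + 16*a^3 + 81*a^2 + 126*a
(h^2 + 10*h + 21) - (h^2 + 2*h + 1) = 8*h + 20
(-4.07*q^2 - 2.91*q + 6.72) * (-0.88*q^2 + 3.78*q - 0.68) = 3.5816*q^4 - 12.8238*q^3 - 14.1458*q^2 + 27.3804*q - 4.5696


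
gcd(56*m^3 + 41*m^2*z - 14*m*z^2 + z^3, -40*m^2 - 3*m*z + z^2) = -8*m + z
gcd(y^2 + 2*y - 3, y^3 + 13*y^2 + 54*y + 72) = y + 3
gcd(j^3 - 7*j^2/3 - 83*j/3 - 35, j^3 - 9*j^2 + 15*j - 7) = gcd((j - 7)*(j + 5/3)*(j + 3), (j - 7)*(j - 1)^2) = j - 7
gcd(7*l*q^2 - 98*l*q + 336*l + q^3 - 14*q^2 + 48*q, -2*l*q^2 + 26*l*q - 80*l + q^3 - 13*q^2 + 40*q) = q - 8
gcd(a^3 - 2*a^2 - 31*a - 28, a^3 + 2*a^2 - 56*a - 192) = a + 4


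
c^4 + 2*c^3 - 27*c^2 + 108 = (c - 3)^2*(c + 2)*(c + 6)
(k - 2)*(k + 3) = k^2 + k - 6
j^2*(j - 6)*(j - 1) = j^4 - 7*j^3 + 6*j^2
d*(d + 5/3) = d^2 + 5*d/3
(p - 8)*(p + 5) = p^2 - 3*p - 40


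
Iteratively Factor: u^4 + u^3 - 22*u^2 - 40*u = (u)*(u^3 + u^2 - 22*u - 40) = u*(u + 2)*(u^2 - u - 20) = u*(u - 5)*(u + 2)*(u + 4)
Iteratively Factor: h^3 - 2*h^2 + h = (h - 1)*(h^2 - h) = h*(h - 1)*(h - 1)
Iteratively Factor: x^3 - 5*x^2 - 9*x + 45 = (x - 3)*(x^2 - 2*x - 15) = (x - 5)*(x - 3)*(x + 3)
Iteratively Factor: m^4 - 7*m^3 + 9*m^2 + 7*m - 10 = (m - 2)*(m^3 - 5*m^2 - m + 5) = (m - 2)*(m + 1)*(m^2 - 6*m + 5) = (m - 2)*(m - 1)*(m + 1)*(m - 5)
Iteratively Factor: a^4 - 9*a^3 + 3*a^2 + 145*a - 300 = (a - 5)*(a^3 - 4*a^2 - 17*a + 60) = (a - 5)*(a + 4)*(a^2 - 8*a + 15) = (a - 5)*(a - 3)*(a + 4)*(a - 5)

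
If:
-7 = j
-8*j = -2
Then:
No Solution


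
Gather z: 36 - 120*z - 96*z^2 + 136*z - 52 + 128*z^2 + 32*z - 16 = 32*z^2 + 48*z - 32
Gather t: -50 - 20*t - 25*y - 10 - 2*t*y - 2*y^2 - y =t*(-2*y - 20) - 2*y^2 - 26*y - 60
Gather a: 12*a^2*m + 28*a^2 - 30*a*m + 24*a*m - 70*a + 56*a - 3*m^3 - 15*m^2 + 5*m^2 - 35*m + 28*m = a^2*(12*m + 28) + a*(-6*m - 14) - 3*m^3 - 10*m^2 - 7*m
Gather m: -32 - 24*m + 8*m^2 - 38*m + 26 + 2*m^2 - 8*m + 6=10*m^2 - 70*m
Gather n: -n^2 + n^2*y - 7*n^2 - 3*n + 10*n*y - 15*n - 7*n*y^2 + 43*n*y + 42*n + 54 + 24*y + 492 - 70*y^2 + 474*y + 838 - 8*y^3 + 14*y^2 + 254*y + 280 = n^2*(y - 8) + n*(-7*y^2 + 53*y + 24) - 8*y^3 - 56*y^2 + 752*y + 1664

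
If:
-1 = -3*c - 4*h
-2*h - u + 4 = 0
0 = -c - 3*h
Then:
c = 3/5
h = -1/5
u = 22/5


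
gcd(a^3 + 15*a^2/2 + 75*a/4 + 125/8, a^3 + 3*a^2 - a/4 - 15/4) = a + 5/2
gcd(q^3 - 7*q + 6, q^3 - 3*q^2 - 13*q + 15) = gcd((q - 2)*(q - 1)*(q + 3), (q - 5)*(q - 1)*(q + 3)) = q^2 + 2*q - 3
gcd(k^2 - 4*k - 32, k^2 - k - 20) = k + 4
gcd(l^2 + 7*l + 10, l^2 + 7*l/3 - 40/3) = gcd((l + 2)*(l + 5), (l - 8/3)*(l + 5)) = l + 5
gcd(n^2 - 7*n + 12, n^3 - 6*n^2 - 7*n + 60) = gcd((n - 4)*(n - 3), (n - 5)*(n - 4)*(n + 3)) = n - 4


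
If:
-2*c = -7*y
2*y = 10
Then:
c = 35/2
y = 5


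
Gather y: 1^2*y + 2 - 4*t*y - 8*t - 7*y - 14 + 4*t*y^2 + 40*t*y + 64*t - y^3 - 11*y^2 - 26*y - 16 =56*t - y^3 + y^2*(4*t - 11) + y*(36*t - 32) - 28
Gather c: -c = -c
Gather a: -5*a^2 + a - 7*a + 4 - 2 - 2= -5*a^2 - 6*a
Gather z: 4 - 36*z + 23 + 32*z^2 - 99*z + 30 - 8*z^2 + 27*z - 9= 24*z^2 - 108*z + 48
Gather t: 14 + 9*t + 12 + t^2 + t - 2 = t^2 + 10*t + 24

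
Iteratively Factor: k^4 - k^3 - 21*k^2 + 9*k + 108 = (k + 3)*(k^3 - 4*k^2 - 9*k + 36) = (k - 4)*(k + 3)*(k^2 - 9) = (k - 4)*(k - 3)*(k + 3)*(k + 3)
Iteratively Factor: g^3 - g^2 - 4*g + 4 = (g + 2)*(g^2 - 3*g + 2) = (g - 2)*(g + 2)*(g - 1)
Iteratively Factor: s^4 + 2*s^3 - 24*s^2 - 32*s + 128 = (s - 4)*(s^3 + 6*s^2 - 32) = (s - 4)*(s + 4)*(s^2 + 2*s - 8) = (s - 4)*(s + 4)^2*(s - 2)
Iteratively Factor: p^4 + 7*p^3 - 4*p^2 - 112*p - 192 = (p + 3)*(p^3 + 4*p^2 - 16*p - 64) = (p + 3)*(p + 4)*(p^2 - 16) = (p + 3)*(p + 4)^2*(p - 4)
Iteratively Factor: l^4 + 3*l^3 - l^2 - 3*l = (l + 3)*(l^3 - l) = (l + 1)*(l + 3)*(l^2 - l) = l*(l + 1)*(l + 3)*(l - 1)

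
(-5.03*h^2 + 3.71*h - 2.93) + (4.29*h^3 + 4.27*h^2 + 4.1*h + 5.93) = 4.29*h^3 - 0.760000000000001*h^2 + 7.81*h + 3.0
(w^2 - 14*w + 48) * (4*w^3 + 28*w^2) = 4*w^5 - 28*w^4 - 200*w^3 + 1344*w^2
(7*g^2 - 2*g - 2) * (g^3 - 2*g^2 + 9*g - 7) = 7*g^5 - 16*g^4 + 65*g^3 - 63*g^2 - 4*g + 14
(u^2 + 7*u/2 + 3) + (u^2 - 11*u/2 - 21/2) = 2*u^2 - 2*u - 15/2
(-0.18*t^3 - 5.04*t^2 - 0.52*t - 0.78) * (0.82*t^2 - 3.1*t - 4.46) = -0.1476*t^5 - 3.5748*t^4 + 16.0004*t^3 + 23.4508*t^2 + 4.7372*t + 3.4788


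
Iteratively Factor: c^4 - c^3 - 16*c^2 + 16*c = (c)*(c^3 - c^2 - 16*c + 16) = c*(c - 4)*(c^2 + 3*c - 4) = c*(c - 4)*(c - 1)*(c + 4)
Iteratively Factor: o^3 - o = (o - 1)*(o^2 + o) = o*(o - 1)*(o + 1)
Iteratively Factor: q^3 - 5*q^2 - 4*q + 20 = (q - 5)*(q^2 - 4) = (q - 5)*(q - 2)*(q + 2)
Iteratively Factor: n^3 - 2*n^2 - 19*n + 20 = (n + 4)*(n^2 - 6*n + 5) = (n - 1)*(n + 4)*(n - 5)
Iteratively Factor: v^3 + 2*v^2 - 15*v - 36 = (v - 4)*(v^2 + 6*v + 9) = (v - 4)*(v + 3)*(v + 3)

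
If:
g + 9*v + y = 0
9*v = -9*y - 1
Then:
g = 8*y + 1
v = -y - 1/9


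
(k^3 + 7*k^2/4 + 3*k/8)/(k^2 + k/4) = k + 3/2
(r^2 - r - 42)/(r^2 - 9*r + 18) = (r^2 - r - 42)/(r^2 - 9*r + 18)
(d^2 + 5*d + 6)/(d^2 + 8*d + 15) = (d + 2)/(d + 5)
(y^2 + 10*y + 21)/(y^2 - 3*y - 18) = (y + 7)/(y - 6)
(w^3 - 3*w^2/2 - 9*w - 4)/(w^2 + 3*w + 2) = (w^2 - 7*w/2 - 2)/(w + 1)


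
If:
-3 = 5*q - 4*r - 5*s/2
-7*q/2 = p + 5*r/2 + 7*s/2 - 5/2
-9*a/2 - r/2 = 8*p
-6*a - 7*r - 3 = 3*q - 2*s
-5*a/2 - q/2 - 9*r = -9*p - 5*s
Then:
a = -93019/29564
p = 48973/29564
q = 6375/29564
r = 53603/29564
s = -18769/14782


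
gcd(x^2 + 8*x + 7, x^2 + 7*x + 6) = x + 1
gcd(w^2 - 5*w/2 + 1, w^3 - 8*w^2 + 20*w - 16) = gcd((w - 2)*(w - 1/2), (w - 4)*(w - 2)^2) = w - 2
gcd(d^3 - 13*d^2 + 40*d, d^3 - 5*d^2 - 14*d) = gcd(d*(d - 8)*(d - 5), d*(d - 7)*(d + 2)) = d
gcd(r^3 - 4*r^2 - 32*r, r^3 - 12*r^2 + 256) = r^2 - 4*r - 32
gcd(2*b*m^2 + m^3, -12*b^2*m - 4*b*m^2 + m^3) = 2*b*m + m^2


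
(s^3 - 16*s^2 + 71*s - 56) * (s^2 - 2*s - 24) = s^5 - 18*s^4 + 79*s^3 + 186*s^2 - 1592*s + 1344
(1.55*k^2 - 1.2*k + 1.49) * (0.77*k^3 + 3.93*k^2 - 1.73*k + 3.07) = 1.1935*k^5 + 5.1675*k^4 - 6.2502*k^3 + 12.6902*k^2 - 6.2617*k + 4.5743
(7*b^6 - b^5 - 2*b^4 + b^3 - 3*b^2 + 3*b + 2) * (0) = 0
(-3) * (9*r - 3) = 9 - 27*r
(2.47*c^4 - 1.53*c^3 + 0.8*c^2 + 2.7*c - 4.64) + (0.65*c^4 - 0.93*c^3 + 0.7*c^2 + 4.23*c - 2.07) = 3.12*c^4 - 2.46*c^3 + 1.5*c^2 + 6.93*c - 6.71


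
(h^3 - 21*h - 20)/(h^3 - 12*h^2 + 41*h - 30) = (h^2 + 5*h + 4)/(h^2 - 7*h + 6)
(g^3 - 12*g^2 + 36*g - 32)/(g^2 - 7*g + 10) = (g^2 - 10*g + 16)/(g - 5)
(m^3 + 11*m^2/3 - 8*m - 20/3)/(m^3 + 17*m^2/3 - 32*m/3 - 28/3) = (m + 5)/(m + 7)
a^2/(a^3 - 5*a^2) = 1/(a - 5)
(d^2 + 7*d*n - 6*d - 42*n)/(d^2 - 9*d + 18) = (d + 7*n)/(d - 3)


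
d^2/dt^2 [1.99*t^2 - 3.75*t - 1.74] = 3.98000000000000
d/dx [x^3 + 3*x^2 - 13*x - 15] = 3*x^2 + 6*x - 13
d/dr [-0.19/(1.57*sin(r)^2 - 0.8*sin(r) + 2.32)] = (0.5966*sin(r) - 0.152)*cos(r)/(1.57*sin(r)^2 - 0.8*sin(r) + 2.32)^2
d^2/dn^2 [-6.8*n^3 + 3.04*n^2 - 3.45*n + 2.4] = 6.08 - 40.8*n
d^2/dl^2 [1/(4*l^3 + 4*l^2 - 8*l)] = (-l*(3*l + 1)*(l^2 + l - 2) + (3*l^2 + 2*l - 2)^2)/(2*l^3*(l^2 + l - 2)^3)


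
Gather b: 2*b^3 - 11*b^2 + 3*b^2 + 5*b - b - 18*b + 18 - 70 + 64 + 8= 2*b^3 - 8*b^2 - 14*b + 20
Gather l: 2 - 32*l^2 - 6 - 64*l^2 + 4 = -96*l^2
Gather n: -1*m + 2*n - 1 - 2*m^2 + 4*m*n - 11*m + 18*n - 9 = -2*m^2 - 12*m + n*(4*m + 20) - 10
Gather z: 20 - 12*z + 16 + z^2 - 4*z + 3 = z^2 - 16*z + 39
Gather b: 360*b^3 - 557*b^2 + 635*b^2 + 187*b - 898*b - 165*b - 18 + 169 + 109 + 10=360*b^3 + 78*b^2 - 876*b + 270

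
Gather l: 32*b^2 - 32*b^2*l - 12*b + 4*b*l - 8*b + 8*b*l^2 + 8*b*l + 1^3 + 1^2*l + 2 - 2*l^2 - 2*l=32*b^2 - 20*b + l^2*(8*b - 2) + l*(-32*b^2 + 12*b - 1) + 3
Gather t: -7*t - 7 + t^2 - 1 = t^2 - 7*t - 8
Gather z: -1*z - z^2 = -z^2 - z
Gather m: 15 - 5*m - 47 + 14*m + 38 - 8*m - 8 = m - 2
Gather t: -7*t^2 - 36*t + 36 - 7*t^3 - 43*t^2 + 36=-7*t^3 - 50*t^2 - 36*t + 72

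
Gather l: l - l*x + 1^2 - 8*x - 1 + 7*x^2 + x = l*(1 - x) + 7*x^2 - 7*x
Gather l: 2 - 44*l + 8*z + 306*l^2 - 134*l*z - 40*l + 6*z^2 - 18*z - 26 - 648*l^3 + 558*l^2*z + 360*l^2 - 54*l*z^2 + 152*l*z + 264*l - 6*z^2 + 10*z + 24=-648*l^3 + l^2*(558*z + 666) + l*(-54*z^2 + 18*z + 180)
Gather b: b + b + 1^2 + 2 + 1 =2*b + 4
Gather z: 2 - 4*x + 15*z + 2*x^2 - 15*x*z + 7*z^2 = 2*x^2 - 4*x + 7*z^2 + z*(15 - 15*x) + 2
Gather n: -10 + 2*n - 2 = 2*n - 12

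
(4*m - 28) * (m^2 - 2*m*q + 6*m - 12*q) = 4*m^3 - 8*m^2*q - 4*m^2 + 8*m*q - 168*m + 336*q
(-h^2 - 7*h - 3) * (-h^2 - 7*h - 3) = h^4 + 14*h^3 + 55*h^2 + 42*h + 9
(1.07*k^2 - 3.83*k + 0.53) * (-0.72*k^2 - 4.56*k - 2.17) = -0.7704*k^4 - 2.1216*k^3 + 14.7613*k^2 + 5.8943*k - 1.1501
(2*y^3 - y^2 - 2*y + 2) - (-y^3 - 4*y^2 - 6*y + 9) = 3*y^3 + 3*y^2 + 4*y - 7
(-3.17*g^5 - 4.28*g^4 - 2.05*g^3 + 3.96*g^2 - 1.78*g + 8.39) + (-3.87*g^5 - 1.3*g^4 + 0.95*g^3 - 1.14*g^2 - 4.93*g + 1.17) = -7.04*g^5 - 5.58*g^4 - 1.1*g^3 + 2.82*g^2 - 6.71*g + 9.56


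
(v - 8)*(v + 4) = v^2 - 4*v - 32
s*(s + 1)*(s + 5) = s^3 + 6*s^2 + 5*s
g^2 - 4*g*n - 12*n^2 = (g - 6*n)*(g + 2*n)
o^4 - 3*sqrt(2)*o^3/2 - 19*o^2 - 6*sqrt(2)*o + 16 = (o - 4*sqrt(2))*(o - sqrt(2)/2)*(o + sqrt(2))*(o + 2*sqrt(2))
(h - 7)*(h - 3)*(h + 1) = h^3 - 9*h^2 + 11*h + 21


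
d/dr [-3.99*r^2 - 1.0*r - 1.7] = -7.98*r - 1.0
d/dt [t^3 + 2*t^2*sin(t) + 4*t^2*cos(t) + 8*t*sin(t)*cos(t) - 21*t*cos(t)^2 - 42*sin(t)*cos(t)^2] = -4*t^2*sin(t) + 2*t^2*cos(t) + 3*t^2 + 4*t*sin(t) + 21*t*sin(2*t) + 8*t*cos(t) + 8*t*cos(2*t) + 4*sin(2*t) - 21*cos(t)/2 - 21*cos(2*t)/2 - 63*cos(3*t)/2 - 21/2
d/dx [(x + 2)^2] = 2*x + 4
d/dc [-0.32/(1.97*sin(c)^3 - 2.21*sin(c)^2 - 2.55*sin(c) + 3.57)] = (1.8912*sin(c)^2 - 1.4144*sin(c) - 0.816)*cos(c)/(1.97*sin(c)^3 - 2.21*sin(c)^2 - 2.55*sin(c) + 3.57)^2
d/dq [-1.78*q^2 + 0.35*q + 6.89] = 0.35 - 3.56*q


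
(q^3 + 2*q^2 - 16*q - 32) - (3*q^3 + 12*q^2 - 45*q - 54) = -2*q^3 - 10*q^2 + 29*q + 22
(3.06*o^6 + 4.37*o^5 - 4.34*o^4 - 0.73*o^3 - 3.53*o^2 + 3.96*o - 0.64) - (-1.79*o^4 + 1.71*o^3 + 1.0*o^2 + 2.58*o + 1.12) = 3.06*o^6 + 4.37*o^5 - 2.55*o^4 - 2.44*o^3 - 4.53*o^2 + 1.38*o - 1.76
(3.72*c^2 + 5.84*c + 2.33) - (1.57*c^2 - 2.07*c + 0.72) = 2.15*c^2 + 7.91*c + 1.61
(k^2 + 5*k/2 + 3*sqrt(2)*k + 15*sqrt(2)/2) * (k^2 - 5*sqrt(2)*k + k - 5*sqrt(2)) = k^4 - 2*sqrt(2)*k^3 + 7*k^3/2 - 55*k^2/2 - 7*sqrt(2)*k^2 - 105*k - 5*sqrt(2)*k - 75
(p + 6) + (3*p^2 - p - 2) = 3*p^2 + 4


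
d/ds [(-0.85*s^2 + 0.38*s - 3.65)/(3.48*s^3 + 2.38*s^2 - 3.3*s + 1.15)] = (2.958*s^4 - 2.6448*s^3 + 40.0066*s^2 + 15.419*s - 11.608)/(12.1104*s^6 + 16.5648*s^5 - 17.3036*s^4 - 7.704*s^3 + 16.364*s^2 - 7.59*s + 1.3225)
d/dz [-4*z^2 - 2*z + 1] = -8*z - 2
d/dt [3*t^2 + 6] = 6*t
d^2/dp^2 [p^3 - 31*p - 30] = 6*p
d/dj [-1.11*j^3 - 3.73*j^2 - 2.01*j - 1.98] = -3.33*j^2 - 7.46*j - 2.01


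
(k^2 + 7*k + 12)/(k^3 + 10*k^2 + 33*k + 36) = 1/(k + 3)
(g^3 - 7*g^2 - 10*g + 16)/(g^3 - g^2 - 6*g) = (g^2 - 9*g + 8)/(g*(g - 3))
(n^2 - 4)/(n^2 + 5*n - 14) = (n + 2)/(n + 7)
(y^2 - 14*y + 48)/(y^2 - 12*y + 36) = (y - 8)/(y - 6)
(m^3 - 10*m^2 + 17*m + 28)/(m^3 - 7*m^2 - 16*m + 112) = (m + 1)/(m + 4)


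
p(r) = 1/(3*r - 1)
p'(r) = -3/(3*r - 1)^2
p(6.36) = 0.06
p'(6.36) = -0.01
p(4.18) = 0.09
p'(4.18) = -0.02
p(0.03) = -1.10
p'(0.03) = -3.62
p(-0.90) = -0.27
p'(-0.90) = -0.22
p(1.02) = 0.49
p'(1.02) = -0.71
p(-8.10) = -0.04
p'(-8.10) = -0.00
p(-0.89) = -0.27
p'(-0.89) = -0.22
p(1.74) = 0.24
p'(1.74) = -0.17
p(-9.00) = -0.04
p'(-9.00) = 0.00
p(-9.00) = -0.04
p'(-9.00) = 0.00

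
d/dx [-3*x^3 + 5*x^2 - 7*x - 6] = -9*x^2 + 10*x - 7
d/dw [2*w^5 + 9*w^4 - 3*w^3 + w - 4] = 10*w^4 + 36*w^3 - 9*w^2 + 1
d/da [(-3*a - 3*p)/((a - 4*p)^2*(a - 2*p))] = 3*(-(a - 4*p)*(a - 2*p) + (a - 4*p)*(a + p) + 2*(a - 2*p)*(a + p))/((a - 4*p)^3*(a - 2*p)^2)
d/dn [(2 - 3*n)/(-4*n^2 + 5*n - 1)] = (-12*n^2 + 16*n - 7)/(16*n^4 - 40*n^3 + 33*n^2 - 10*n + 1)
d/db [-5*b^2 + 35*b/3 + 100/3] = 35/3 - 10*b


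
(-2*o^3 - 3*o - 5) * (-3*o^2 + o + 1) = 6*o^5 - 2*o^4 + 7*o^3 + 12*o^2 - 8*o - 5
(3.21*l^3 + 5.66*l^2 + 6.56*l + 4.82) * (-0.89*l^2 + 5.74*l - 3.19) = -2.8569*l^5 + 13.388*l^4 + 16.4101*l^3 + 15.3092*l^2 + 6.7404*l - 15.3758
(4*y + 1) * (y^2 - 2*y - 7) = 4*y^3 - 7*y^2 - 30*y - 7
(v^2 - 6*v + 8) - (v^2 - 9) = 17 - 6*v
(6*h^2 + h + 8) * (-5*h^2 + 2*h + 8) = -30*h^4 + 7*h^3 + 10*h^2 + 24*h + 64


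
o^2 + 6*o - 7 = (o - 1)*(o + 7)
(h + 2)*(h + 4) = h^2 + 6*h + 8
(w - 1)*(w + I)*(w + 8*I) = w^3 - w^2 + 9*I*w^2 - 8*w - 9*I*w + 8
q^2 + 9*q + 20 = (q + 4)*(q + 5)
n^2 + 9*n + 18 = (n + 3)*(n + 6)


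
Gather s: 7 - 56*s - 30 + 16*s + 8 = -40*s - 15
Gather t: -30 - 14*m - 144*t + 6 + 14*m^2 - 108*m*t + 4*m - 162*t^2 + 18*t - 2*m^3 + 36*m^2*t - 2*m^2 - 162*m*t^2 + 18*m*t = -2*m^3 + 12*m^2 - 10*m + t^2*(-162*m - 162) + t*(36*m^2 - 90*m - 126) - 24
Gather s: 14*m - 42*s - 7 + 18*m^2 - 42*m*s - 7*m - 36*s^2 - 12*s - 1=18*m^2 + 7*m - 36*s^2 + s*(-42*m - 54) - 8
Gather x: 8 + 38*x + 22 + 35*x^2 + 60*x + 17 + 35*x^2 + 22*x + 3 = 70*x^2 + 120*x + 50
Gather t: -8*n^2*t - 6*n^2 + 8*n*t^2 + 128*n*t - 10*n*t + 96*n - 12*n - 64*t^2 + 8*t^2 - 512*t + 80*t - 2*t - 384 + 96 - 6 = -6*n^2 + 84*n + t^2*(8*n - 56) + t*(-8*n^2 + 118*n - 434) - 294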